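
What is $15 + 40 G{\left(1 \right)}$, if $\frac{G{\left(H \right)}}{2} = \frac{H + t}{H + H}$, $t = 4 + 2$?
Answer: $295$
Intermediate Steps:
$t = 6$
$G{\left(H \right)} = \frac{6 + H}{H}$ ($G{\left(H \right)} = 2 \frac{H + 6}{H + H} = 2 \frac{6 + H}{2 H} = \frac{6 + H}{H}$)
$15 + 40 G{\left(1 \right)} = 15 + 40 \frac{6 + 1}{1} = 15 + 40 \cdot 1 \cdot 7 = 15 + 40 \cdot 7 = 15 + 280 = 295$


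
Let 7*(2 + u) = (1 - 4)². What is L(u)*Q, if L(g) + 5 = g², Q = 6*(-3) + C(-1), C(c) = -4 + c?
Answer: 5060/49 ≈ 103.27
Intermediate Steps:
u = -5/7 (u = -2 + (1 - 4)²/7 = -2 + (⅐)*(-3)² = -2 + (⅐)*9 = -2 + 9/7 = -5/7 ≈ -0.71429)
Q = -23 (Q = 6*(-3) + (-4 - 1) = -18 - 5 = -23)
L(g) = -5 + g²
L(u)*Q = (-5 + (-5/7)²)*(-23) = (-5 + 25/49)*(-23) = -220/49*(-23) = 5060/49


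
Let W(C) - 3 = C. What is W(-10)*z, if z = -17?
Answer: 119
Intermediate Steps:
W(C) = 3 + C
W(-10)*z = (3 - 10)*(-17) = -7*(-17) = 119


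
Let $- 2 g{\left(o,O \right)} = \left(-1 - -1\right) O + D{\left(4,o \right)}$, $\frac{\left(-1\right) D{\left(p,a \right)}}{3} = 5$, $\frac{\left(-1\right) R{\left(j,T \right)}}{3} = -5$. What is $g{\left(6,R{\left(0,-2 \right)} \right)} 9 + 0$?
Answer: $\frac{135}{2} \approx 67.5$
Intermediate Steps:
$R{\left(j,T \right)} = 15$ ($R{\left(j,T \right)} = \left(-3\right) \left(-5\right) = 15$)
$D{\left(p,a \right)} = -15$ ($D{\left(p,a \right)} = \left(-3\right) 5 = -15$)
$g{\left(o,O \right)} = \frac{15}{2}$ ($g{\left(o,O \right)} = - \frac{\left(-1 - -1\right) O - 15}{2} = - \frac{\left(-1 + 1\right) O - 15}{2} = - \frac{0 O - 15}{2} = - \frac{0 - 15}{2} = \left(- \frac{1}{2}\right) \left(-15\right) = \frac{15}{2}$)
$g{\left(6,R{\left(0,-2 \right)} \right)} 9 + 0 = \frac{15}{2} \cdot 9 + 0 = \frac{135}{2} + 0 = \frac{135}{2}$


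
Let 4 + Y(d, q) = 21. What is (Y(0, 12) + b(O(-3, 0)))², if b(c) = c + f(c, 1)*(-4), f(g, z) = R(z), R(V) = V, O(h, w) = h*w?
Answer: 169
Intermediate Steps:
Y(d, q) = 17 (Y(d, q) = -4 + 21 = 17)
f(g, z) = z
b(c) = -4 + c (b(c) = c + 1*(-4) = c - 4 = -4 + c)
(Y(0, 12) + b(O(-3, 0)))² = (17 + (-4 - 3*0))² = (17 + (-4 + 0))² = (17 - 4)² = 13² = 169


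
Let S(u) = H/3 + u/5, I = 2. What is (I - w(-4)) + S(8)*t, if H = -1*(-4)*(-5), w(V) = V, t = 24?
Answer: -578/5 ≈ -115.60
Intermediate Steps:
H = -20 (H = 4*(-5) = -20)
S(u) = -20/3 + u/5
(I - w(-4)) + S(8)*t = (2 - 1*(-4)) + (-20/3 + (⅕)*8)*24 = (2 + 4) + (-20/3 + 8/5)*24 = 6 - 76/15*24 = 6 - 608/5 = -578/5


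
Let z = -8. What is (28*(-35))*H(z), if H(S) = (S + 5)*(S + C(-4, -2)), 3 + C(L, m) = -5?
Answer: -47040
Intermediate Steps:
C(L, m) = -8 (C(L, m) = -3 - 5 = -8)
H(S) = (-8 + S)*(5 + S) (H(S) = (S + 5)*(S - 8) = (5 + S)*(-8 + S) = (-8 + S)*(5 + S))
(28*(-35))*H(z) = (28*(-35))*(-40 + (-8)**2 - 3*(-8)) = -980*(-40 + 64 + 24) = -980*48 = -47040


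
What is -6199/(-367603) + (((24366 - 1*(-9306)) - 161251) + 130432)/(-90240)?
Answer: -163124533/11057498240 ≈ -0.014752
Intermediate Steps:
-6199/(-367603) + (((24366 - 1*(-9306)) - 161251) + 130432)/(-90240) = -6199*(-1/367603) + (((24366 + 9306) - 161251) + 130432)*(-1/90240) = 6199/367603 + ((33672 - 161251) + 130432)*(-1/90240) = 6199/367603 + (-127579 + 130432)*(-1/90240) = 6199/367603 + 2853*(-1/90240) = 6199/367603 - 951/30080 = -163124533/11057498240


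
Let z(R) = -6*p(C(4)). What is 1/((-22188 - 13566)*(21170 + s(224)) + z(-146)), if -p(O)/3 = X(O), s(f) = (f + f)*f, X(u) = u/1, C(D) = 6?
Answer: -1/4344897480 ≈ -2.3016e-10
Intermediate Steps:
X(u) = u (X(u) = u*1 = u)
s(f) = 2*f**2 (s(f) = (2*f)*f = 2*f**2)
p(O) = -3*O
z(R) = 108 (z(R) = -(-18)*6 = -6*(-18) = 108)
1/((-22188 - 13566)*(21170 + s(224)) + z(-146)) = 1/((-22188 - 13566)*(21170 + 2*224**2) + 108) = 1/(-35754*(21170 + 2*50176) + 108) = 1/(-35754*(21170 + 100352) + 108) = 1/(-35754*121522 + 108) = 1/(-4344897588 + 108) = 1/(-4344897480) = -1/4344897480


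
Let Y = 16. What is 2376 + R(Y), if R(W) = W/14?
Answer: 16640/7 ≈ 2377.1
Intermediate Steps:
R(W) = W/14 (R(W) = W*(1/14) = W/14)
2376 + R(Y) = 2376 + (1/14)*16 = 2376 + 8/7 = 16640/7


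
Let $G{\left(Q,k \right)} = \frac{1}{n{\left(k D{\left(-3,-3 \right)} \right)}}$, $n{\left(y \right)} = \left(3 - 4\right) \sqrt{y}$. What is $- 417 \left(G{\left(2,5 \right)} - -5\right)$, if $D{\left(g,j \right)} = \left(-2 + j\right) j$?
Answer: $-2085 + \frac{139 \sqrt{3}}{5} \approx -2036.8$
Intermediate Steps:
$D{\left(g,j \right)} = j \left(-2 + j\right)$
$n{\left(y \right)} = - \sqrt{y}$
$G{\left(Q,k \right)} = - \frac{\sqrt{15}}{15 \sqrt{k}}$ ($G{\left(Q,k \right)} = \frac{1}{\left(-1\right) \sqrt{k \left(- 3 \left(-2 - 3\right)\right)}} = \frac{1}{\left(-1\right) \sqrt{k \left(\left(-3\right) \left(-5\right)\right)}} = \frac{1}{\left(-1\right) \sqrt{k 15}} = \frac{1}{\left(-1\right) \sqrt{15 k}} = \frac{1}{\left(-1\right) \sqrt{15} \sqrt{k}} = - \frac{\sqrt{15}}{15 \sqrt{k}}$)
$- 417 \left(G{\left(2,5 \right)} - -5\right) = - 417 \left(- \frac{\sqrt{15}}{15 \sqrt{5}} - -5\right) = - 417 \left(- \frac{\sqrt{15} \frac{\sqrt{5}}{5}}{15} + 5\right) = - 417 \left(- \frac{\sqrt{3}}{15} + 5\right) = - 417 \left(5 - \frac{\sqrt{3}}{15}\right) = -2085 + \frac{139 \sqrt{3}}{5}$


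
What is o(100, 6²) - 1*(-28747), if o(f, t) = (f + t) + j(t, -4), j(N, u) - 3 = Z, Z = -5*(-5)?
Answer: 28911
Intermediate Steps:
Z = 25
j(N, u) = 28 (j(N, u) = 3 + 25 = 28)
o(f, t) = 28 + f + t (o(f, t) = (f + t) + 28 = 28 + f + t)
o(100, 6²) - 1*(-28747) = (28 + 100 + 6²) - 1*(-28747) = (28 + 100 + 36) + 28747 = 164 + 28747 = 28911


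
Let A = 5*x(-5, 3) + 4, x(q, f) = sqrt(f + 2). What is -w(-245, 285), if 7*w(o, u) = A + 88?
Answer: -92/7 - 5*sqrt(5)/7 ≈ -14.740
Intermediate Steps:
x(q, f) = sqrt(2 + f)
A = 4 + 5*sqrt(5) (A = 5*sqrt(2 + 3) + 4 = 5*sqrt(5) + 4 = 4 + 5*sqrt(5) ≈ 15.180)
w(o, u) = 92/7 + 5*sqrt(5)/7 (w(o, u) = ((4 + 5*sqrt(5)) + 88)/7 = (92 + 5*sqrt(5))/7 = 92/7 + 5*sqrt(5)/7)
-w(-245, 285) = -(92/7 + 5*sqrt(5)/7) = -92/7 - 5*sqrt(5)/7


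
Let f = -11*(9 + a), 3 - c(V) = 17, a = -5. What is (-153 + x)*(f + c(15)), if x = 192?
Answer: -2262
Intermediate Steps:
c(V) = -14 (c(V) = 3 - 1*17 = 3 - 17 = -14)
f = -44 (f = -11*(9 - 5) = -11*4 = -44)
(-153 + x)*(f + c(15)) = (-153 + 192)*(-44 - 14) = 39*(-58) = -2262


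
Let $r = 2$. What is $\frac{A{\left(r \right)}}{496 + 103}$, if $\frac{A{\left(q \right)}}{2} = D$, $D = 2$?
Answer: $\frac{4}{599} \approx 0.0066778$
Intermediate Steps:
$A{\left(q \right)} = 4$ ($A{\left(q \right)} = 2 \cdot 2 = 4$)
$\frac{A{\left(r \right)}}{496 + 103} = \frac{1}{496 + 103} \cdot 4 = \frac{1}{599} \cdot 4 = \frac{4}{599}$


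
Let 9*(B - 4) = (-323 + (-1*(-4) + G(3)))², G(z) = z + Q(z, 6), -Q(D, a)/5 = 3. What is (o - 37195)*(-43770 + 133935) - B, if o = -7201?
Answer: -36026797657/9 ≈ -4.0030e+9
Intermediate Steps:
Q(D, a) = -15 (Q(D, a) = -5*3 = -15)
G(z) = -15 + z (G(z) = z - 15 = -15 + z)
B = 109597/9 (B = 4 + (-323 + (-1*(-4) + (-15 + 3)))²/9 = 4 + (-323 + (4 - 12))²/9 = 4 + (-323 - 8)²/9 = 4 + (⅑)*(-331)² = 4 + (⅑)*109561 = 4 + 109561/9 = 109597/9 ≈ 12177.)
(o - 37195)*(-43770 + 133935) - B = (-7201 - 37195)*(-43770 + 133935) - 1*109597/9 = -44396*90165 - 109597/9 = -4002965340 - 109597/9 = -36026797657/9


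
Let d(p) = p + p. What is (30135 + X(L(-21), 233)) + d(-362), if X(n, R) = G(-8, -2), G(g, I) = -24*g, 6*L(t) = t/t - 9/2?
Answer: 29603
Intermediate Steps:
L(t) = -7/12 (L(t) = (t/t - 9/2)/6 = (1 - 9*½)/6 = (1 - 9/2)/6 = (⅙)*(-7/2) = -7/12)
X(n, R) = 192 (X(n, R) = -24*(-8) = 192)
d(p) = 2*p
(30135 + X(L(-21), 233)) + d(-362) = (30135 + 192) + 2*(-362) = 30327 - 724 = 29603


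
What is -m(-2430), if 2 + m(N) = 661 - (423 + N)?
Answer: -2666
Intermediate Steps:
m(N) = 236 - N (m(N) = -2 + (661 - (423 + N)) = -2 + (661 + (-423 - N)) = -2 + (238 - N) = 236 - N)
-m(-2430) = -(236 - 1*(-2430)) = -(236 + 2430) = -1*2666 = -2666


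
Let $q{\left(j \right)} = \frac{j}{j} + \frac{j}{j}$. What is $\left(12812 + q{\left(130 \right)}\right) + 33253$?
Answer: $46067$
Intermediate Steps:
$q{\left(j \right)} = 2$ ($q{\left(j \right)} = 1 + 1 = 2$)
$\left(12812 + q{\left(130 \right)}\right) + 33253 = \left(12812 + 2\right) + 33253 = 12814 + 33253 = 46067$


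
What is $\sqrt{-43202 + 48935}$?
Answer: $21 \sqrt{13} \approx 75.717$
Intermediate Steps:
$\sqrt{-43202 + 48935} = \sqrt{5733} = 21 \sqrt{13}$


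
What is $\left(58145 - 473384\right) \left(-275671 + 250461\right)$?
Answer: $10468175190$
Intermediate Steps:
$\left(58145 - 473384\right) \left(-275671 + 250461\right) = \left(-415239\right) \left(-25210\right) = 10468175190$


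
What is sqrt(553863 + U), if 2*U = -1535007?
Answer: I*sqrt(854562)/2 ≈ 462.21*I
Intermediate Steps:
U = -1535007/2 (U = (1/2)*(-1535007) = -1535007/2 ≈ -7.6750e+5)
sqrt(553863 + U) = sqrt(553863 - 1535007/2) = sqrt(-427281/2) = I*sqrt(854562)/2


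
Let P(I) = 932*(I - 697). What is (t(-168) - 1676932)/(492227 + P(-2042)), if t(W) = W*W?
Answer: 1648708/2060521 ≈ 0.80014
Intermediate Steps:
t(W) = W**2
P(I) = -649604 + 932*I (P(I) = 932*(-697 + I) = -649604 + 932*I)
(t(-168) - 1676932)/(492227 + P(-2042)) = ((-168)**2 - 1676932)/(492227 + (-649604 + 932*(-2042))) = (28224 - 1676932)/(492227 + (-649604 - 1903144)) = -1648708/(492227 - 2552748) = -1648708/(-2060521) = -1648708*(-1/2060521) = 1648708/2060521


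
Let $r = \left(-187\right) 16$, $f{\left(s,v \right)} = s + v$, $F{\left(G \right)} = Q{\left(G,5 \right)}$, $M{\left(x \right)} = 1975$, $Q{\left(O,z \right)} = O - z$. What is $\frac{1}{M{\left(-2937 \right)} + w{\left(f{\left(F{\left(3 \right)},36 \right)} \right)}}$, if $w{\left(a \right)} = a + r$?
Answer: $- \frac{1}{983} \approx -0.0010173$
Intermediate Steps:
$F{\left(G \right)} = -5 + G$ ($F{\left(G \right)} = G - 5 = -5 + G$)
$r = -2992$
$w{\left(a \right)} = -2992 + a$ ($w{\left(a \right)} = a - 2992 = -2992 + a$)
$\frac{1}{M{\left(-2937 \right)} + w{\left(f{\left(F{\left(3 \right)},36 \right)} \right)}} = \frac{1}{1975 + \left(-2992 + \left(\left(-5 + 3\right) + 36\right)\right)} = \frac{1}{1975 + \left(-2992 + \left(-2 + 36\right)\right)} = \frac{1}{1975 + \left(-2992 + 34\right)} = \frac{1}{1975 - 2958} = \frac{1}{-983} = - \frac{1}{983}$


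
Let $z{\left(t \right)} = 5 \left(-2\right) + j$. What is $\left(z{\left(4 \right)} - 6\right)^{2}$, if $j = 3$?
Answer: $169$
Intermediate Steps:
$z{\left(t \right)} = -7$ ($z{\left(t \right)} = 5 \left(-2\right) + 3 = -10 + 3 = -7$)
$\left(z{\left(4 \right)} - 6\right)^{2} = \left(-7 - 6\right)^{2} = \left(-13\right)^{2} = 169$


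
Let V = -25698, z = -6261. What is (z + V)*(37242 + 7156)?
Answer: -1418915682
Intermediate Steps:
(z + V)*(37242 + 7156) = (-6261 - 25698)*(37242 + 7156) = -31959*44398 = -1418915682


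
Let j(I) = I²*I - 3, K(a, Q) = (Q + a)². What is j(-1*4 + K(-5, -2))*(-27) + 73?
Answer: -2460221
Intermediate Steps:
j(I) = -3 + I³ (j(I) = I³ - 3 = -3 + I³)
j(-1*4 + K(-5, -2))*(-27) + 73 = (-3 + (-1*4 + (-2 - 5)²)³)*(-27) + 73 = (-3 + (-4 + (-7)²)³)*(-27) + 73 = (-3 + (-4 + 49)³)*(-27) + 73 = (-3 + 45³)*(-27) + 73 = (-3 + 91125)*(-27) + 73 = 91122*(-27) + 73 = -2460294 + 73 = -2460221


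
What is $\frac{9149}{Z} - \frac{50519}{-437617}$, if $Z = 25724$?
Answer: $\frac{5303308689}{11257259708} \approx 0.4711$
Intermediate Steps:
$\frac{9149}{Z} - \frac{50519}{-437617} = \frac{9149}{25724} - \frac{50519}{-437617} = 9149 \cdot \frac{1}{25724} - - \frac{50519}{437617} = \frac{9149}{25724} + \frac{50519}{437617} = \frac{5303308689}{11257259708}$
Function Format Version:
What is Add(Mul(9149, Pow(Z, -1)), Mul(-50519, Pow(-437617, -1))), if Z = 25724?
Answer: Rational(5303308689, 11257259708) ≈ 0.47110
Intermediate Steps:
Add(Mul(9149, Pow(Z, -1)), Mul(-50519, Pow(-437617, -1))) = Add(Mul(9149, Pow(25724, -1)), Mul(-50519, Pow(-437617, -1))) = Add(Mul(9149, Rational(1, 25724)), Mul(-50519, Rational(-1, 437617))) = Add(Rational(9149, 25724), Rational(50519, 437617)) = Rational(5303308689, 11257259708)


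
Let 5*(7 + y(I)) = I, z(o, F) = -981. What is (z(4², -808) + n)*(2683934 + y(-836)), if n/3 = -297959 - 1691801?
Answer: -80113732336539/5 ≈ -1.6023e+13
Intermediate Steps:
n = -5969280 (n = 3*(-297959 - 1691801) = 3*(-1989760) = -5969280)
y(I) = -7 + I/5
(z(4², -808) + n)*(2683934 + y(-836)) = (-981 - 5969280)*(2683934 + (-7 + (⅕)*(-836))) = -5970261*(2683934 + (-7 - 836/5)) = -5970261*(2683934 - 871/5) = -5970261*13418799/5 = -80113732336539/5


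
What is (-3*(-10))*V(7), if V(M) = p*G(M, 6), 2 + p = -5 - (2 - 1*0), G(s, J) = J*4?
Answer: -6480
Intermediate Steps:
G(s, J) = 4*J
p = -9 (p = -2 + (-5 - (2 - 1*0)) = -2 + (-5 - (2 + 0)) = -2 + (-5 - 1*2) = -2 + (-5 - 2) = -2 - 7 = -9)
V(M) = -216 (V(M) = -36*6 = -9*24 = -216)
(-3*(-10))*V(7) = -3*(-10)*(-216) = 30*(-216) = -6480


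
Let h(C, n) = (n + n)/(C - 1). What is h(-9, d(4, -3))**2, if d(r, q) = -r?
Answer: 16/25 ≈ 0.64000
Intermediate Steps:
h(C, n) = 2*n/(-1 + C) (h(C, n) = (2*n)/(-1 + C) = 2*n/(-1 + C))
h(-9, d(4, -3))**2 = (2*(-1*4)/(-1 - 9))**2 = (2*(-4)/(-10))**2 = (2*(-4)*(-1/10))**2 = (4/5)**2 = 16/25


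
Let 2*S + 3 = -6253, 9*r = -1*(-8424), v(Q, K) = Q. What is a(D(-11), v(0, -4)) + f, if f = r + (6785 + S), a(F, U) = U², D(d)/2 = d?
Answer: 4593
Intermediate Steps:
D(d) = 2*d
r = 936 (r = (-1*(-8424))/9 = (⅑)*8424 = 936)
S = -3128 (S = -3/2 + (½)*(-6253) = -3/2 - 6253/2 = -3128)
f = 4593 (f = 936 + (6785 - 3128) = 936 + 3657 = 4593)
a(D(-11), v(0, -4)) + f = 0² + 4593 = 0 + 4593 = 4593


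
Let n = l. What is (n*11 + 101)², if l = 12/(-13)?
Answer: 1394761/169 ≈ 8253.0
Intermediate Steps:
l = -12/13 (l = 12*(-1/13) = -12/13 ≈ -0.92308)
n = -12/13 ≈ -0.92308
(n*11 + 101)² = (-12/13*11 + 101)² = (-132/13 + 101)² = (1181/13)² = 1394761/169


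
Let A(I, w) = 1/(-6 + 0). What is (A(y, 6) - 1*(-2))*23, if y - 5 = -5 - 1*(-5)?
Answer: 253/6 ≈ 42.167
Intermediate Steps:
y = 5 (y = 5 + (-5 - 1*(-5)) = 5 + (-5 + 5) = 5 + 0 = 5)
A(I, w) = -⅙ (A(I, w) = 1/(-6) = -⅙)
(A(y, 6) - 1*(-2))*23 = (-⅙ - 1*(-2))*23 = (-⅙ + 2)*23 = (11/6)*23 = 253/6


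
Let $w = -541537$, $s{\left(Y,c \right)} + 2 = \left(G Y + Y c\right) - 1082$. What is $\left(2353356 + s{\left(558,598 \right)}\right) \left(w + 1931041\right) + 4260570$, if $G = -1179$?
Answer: $2818021195866$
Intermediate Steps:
$s{\left(Y,c \right)} = -1084 - 1179 Y + Y c$ ($s{\left(Y,c \right)} = -2 - \left(1082 + 1179 Y - Y c\right) = -1084 - 1179 Y + Y c$)
$\left(2353356 + s{\left(558,598 \right)}\right) \left(w + 1931041\right) + 4260570 = \left(2353356 - 325282\right) \left(-541537 + 1931041\right) + 4260570 = \left(2353356 - 325282\right) 1389504 + 4260570 = 2028074 \cdot 1389504 + 4260570 = 2818016935296 + 4260570 = 2818021195866$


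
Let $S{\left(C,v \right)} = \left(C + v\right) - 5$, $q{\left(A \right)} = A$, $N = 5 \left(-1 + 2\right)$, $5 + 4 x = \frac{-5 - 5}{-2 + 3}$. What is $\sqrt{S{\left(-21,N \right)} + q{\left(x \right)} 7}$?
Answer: $\frac{3 i \sqrt{21}}{2} \approx 6.8739 i$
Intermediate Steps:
$x = - \frac{15}{4}$ ($x = - \frac{5}{4} + \frac{\left(-5 - 5\right) \frac{1}{-2 + 3}}{4} = - \frac{5}{4} + \frac{\left(-10\right) 1^{-1}}{4} = - \frac{5}{4} + \frac{\left(-10\right) 1}{4} = - \frac{5}{4} + \frac{1}{4} \left(-10\right) = - \frac{5}{4} - \frac{5}{2} = - \frac{15}{4} \approx -3.75$)
$N = 5$ ($N = 5 \cdot 1 = 5$)
$S{\left(C,v \right)} = -5 + C + v$
$\sqrt{S{\left(-21,N \right)} + q{\left(x \right)} 7} = \sqrt{\left(-5 - 21 + 5\right) - \frac{105}{4}} = \sqrt{-21 - \frac{105}{4}} = \sqrt{- \frac{189}{4}} = \frac{3 i \sqrt{21}}{2}$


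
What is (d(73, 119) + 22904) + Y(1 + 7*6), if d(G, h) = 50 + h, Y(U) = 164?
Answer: 23237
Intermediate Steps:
(d(73, 119) + 22904) + Y(1 + 7*6) = ((50 + 119) + 22904) + 164 = (169 + 22904) + 164 = 23073 + 164 = 23237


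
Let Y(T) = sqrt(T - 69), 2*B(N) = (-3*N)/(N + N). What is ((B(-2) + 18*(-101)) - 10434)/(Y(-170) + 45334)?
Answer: -370310779/1370114530 + 16337*I*sqrt(239)/2740229060 ≈ -0.27028 + 9.2169e-5*I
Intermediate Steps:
B(N) = -3/4 (B(N) = ((-3*N)/(N + N))/2 = ((-3*N)/((2*N)))/2 = ((-3*N)*(1/(2*N)))/2 = (1/2)*(-3/2) = -3/4)
Y(T) = sqrt(-69 + T)
((B(-2) + 18*(-101)) - 10434)/(Y(-170) + 45334) = ((-3/4 + 18*(-101)) - 10434)/(sqrt(-69 - 170) + 45334) = ((-3/4 - 1818) - 10434)/(sqrt(-239) + 45334) = (-7275/4 - 10434)/(I*sqrt(239) + 45334) = -49011/(4*(45334 + I*sqrt(239)))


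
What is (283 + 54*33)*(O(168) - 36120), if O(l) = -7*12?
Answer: -74761260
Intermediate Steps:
O(l) = -84
(283 + 54*33)*(O(168) - 36120) = (283 + 54*33)*(-84 - 36120) = (283 + 1782)*(-36204) = 2065*(-36204) = -74761260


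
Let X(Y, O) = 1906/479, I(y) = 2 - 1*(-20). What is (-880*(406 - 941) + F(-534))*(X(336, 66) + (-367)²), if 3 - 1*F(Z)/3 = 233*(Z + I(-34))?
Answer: 53465820838089/479 ≈ 1.1162e+11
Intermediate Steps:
I(y) = 22 (I(y) = 2 + 20 = 22)
F(Z) = -15369 - 699*Z (F(Z) = 9 - 699*(Z + 22) = 9 - 699*(22 + Z) = 9 - 3*(5126 + 233*Z) = 9 + (-15378 - 699*Z) = -15369 - 699*Z)
X(Y, O) = 1906/479 (X(Y, O) = 1906*(1/479) = 1906/479)
(-880*(406 - 941) + F(-534))*(X(336, 66) + (-367)²) = (-880*(406 - 941) + (-15369 - 699*(-534)))*(1906/479 + (-367)²) = (-880*(-535) + (-15369 + 373266))*(1906/479 + 134689) = (470800 + 357897)*(64517937/479) = 828697*(64517937/479) = 53465820838089/479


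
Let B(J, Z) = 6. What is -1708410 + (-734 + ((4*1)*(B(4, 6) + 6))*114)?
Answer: -1703672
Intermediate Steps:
-1708410 + (-734 + ((4*1)*(B(4, 6) + 6))*114) = -1708410 + (-734 + ((4*1)*(6 + 6))*114) = -1708410 + (-734 + (4*12)*114) = -1708410 + (-734 + 48*114) = -1708410 + (-734 + 5472) = -1708410 + 4738 = -1703672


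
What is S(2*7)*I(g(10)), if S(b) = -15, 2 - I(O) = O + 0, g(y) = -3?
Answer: -75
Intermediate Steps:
I(O) = 2 - O (I(O) = 2 - (O + 0) = 2 - O)
S(2*7)*I(g(10)) = -15*(2 - 1*(-3)) = -15*(2 + 3) = -15*5 = -75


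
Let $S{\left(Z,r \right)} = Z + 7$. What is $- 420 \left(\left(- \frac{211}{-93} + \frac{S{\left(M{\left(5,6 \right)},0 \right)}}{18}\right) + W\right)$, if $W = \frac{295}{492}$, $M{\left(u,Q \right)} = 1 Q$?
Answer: $- \frac{5750255}{3813} \approx -1508.1$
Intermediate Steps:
$M{\left(u,Q \right)} = Q$
$S{\left(Z,r \right)} = 7 + Z$
$W = \frac{295}{492}$ ($W = 295 \cdot \frac{1}{492} = \frac{295}{492} \approx 0.59959$)
$- 420 \left(\left(- \frac{211}{-93} + \frac{S{\left(M{\left(5,6 \right)},0 \right)}}{18}\right) + W\right) = - 420 \left(\left(- \frac{211}{-93} + \frac{7 + 6}{18}\right) + \frac{295}{492}\right) = - 420 \left(\left(\left(-211\right) \left(- \frac{1}{93}\right) + 13 \cdot \frac{1}{18}\right) + \frac{295}{492}\right) = - 420 \left(\left(\frac{211}{93} + \frac{13}{18}\right) + \frac{295}{492}\right) = - 420 \left(\frac{1669}{558} + \frac{295}{492}\right) = \left(-420\right) \frac{164293}{45756} = - \frac{5750255}{3813}$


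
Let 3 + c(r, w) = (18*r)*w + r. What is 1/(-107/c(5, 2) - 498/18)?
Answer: -546/15427 ≈ -0.035393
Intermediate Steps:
c(r, w) = -3 + r + 18*r*w (c(r, w) = -3 + ((18*r)*w + r) = -3 + (18*r*w + r) = -3 + (r + 18*r*w) = -3 + r + 18*r*w)
1/(-107/c(5, 2) - 498/18) = 1/(-107/(-3 + 5 + 18*5*2) - 498/18) = 1/(-107/(-3 + 5 + 180) - 498*1/18) = 1/(-107/182 - 83/3) = 1/(-15427/546) = -546/15427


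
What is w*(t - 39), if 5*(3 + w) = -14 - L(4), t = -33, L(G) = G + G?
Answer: 2664/5 ≈ 532.80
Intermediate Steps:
L(G) = 2*G
w = -37/5 (w = -3 + (-14 - 2*4)/5 = -3 + (-14 - 1*8)/5 = -3 + (-14 - 8)/5 = -3 + (⅕)*(-22) = -3 - 22/5 = -37/5 ≈ -7.4000)
w*(t - 39) = -37*(-33 - 39)/5 = -37/5*(-72) = 2664/5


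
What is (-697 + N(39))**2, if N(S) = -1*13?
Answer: 504100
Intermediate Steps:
N(S) = -13
(-697 + N(39))**2 = (-697 - 13)**2 = (-710)**2 = 504100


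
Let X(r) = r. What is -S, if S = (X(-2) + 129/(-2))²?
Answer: -17689/4 ≈ -4422.3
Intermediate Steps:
S = 17689/4 (S = (-2 + 129/(-2))² = (-2 + 129*(-½))² = (-2 - 129/2)² = (-133/2)² = 17689/4 ≈ 4422.3)
-S = -1*17689/4 = -17689/4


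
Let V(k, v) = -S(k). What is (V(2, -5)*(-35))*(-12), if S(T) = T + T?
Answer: -1680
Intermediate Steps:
S(T) = 2*T
V(k, v) = -2*k
(V(2, -5)*(-35))*(-12) = (-2*2*(-35))*(-12) = -4*(-35)*(-12) = 140*(-12) = -1680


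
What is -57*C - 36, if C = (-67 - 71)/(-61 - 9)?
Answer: -5193/35 ≈ -148.37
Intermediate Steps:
C = 69/35 (C = -138/(-70) = -138*(-1/70) = 69/35 ≈ 1.9714)
-57*C - 36 = -57*69/35 - 36 = -3933/35 - 36 = -5193/35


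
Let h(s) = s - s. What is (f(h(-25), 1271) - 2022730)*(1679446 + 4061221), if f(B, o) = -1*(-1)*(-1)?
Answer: -11611825101577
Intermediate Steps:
h(s) = 0
f(B, o) = -1 (f(B, o) = -(-1)*(-1) = -1*1 = -1)
(f(h(-25), 1271) - 2022730)*(1679446 + 4061221) = (-1 - 2022730)*(1679446 + 4061221) = -2022731*5740667 = -11611825101577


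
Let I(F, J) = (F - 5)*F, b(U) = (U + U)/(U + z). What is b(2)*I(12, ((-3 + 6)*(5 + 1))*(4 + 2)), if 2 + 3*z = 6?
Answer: 504/5 ≈ 100.80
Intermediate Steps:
z = 4/3 (z = -⅔ + (⅓)*6 = -⅔ + 2 = 4/3 ≈ 1.3333)
b(U) = 2*U/(4/3 + U) (b(U) = (U + U)/(U + 4/3) = (2*U)/(4/3 + U) = 2*U/(4/3 + U))
I(F, J) = F*(-5 + F) (I(F, J) = (-5 + F)*F = F*(-5 + F))
b(2)*I(12, ((-3 + 6)*(5 + 1))*(4 + 2)) = (6*2/(4 + 3*2))*(12*(-5 + 12)) = (6*2/(4 + 6))*(12*7) = (6*2/10)*84 = (6*2*(⅒))*84 = (6/5)*84 = 504/5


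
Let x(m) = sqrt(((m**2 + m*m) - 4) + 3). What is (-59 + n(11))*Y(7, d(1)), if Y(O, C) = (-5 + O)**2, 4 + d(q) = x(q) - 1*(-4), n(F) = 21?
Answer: -152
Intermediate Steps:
x(m) = sqrt(-1 + 2*m**2) (x(m) = sqrt(((m**2 + m**2) - 4) + 3) = sqrt((2*m**2 - 4) + 3) = sqrt((-4 + 2*m**2) + 3) = sqrt(-1 + 2*m**2))
d(q) = sqrt(-1 + 2*q**2) (d(q) = -4 + (sqrt(-1 + 2*q**2) - 1*(-4)) = -4 + (sqrt(-1 + 2*q**2) + 4) = -4 + (4 + sqrt(-1 + 2*q**2)) = sqrt(-1 + 2*q**2))
(-59 + n(11))*Y(7, d(1)) = (-59 + 21)*(-5 + 7)**2 = -38*2**2 = -38*4 = -152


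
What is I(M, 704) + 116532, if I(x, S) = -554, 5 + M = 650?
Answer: 115978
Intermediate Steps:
M = 645 (M = -5 + 650 = 645)
I(M, 704) + 116532 = -554 + 116532 = 115978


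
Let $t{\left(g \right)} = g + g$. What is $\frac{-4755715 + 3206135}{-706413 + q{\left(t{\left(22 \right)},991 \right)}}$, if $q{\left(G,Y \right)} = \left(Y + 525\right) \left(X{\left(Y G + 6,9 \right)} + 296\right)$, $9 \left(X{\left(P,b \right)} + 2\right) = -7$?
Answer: $\frac{13946220}{2356993} \approx 5.917$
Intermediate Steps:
$t{\left(g \right)} = 2 g$
$X{\left(P,b \right)} = - \frac{25}{9}$ ($X{\left(P,b \right)} = -2 + \frac{1}{9} \left(-7\right) = -2 - \frac{7}{9} = - \frac{25}{9}$)
$q{\left(G,Y \right)} = \frac{461825}{3} + \frac{2639 Y}{9}$ ($q{\left(G,Y \right)} = \left(Y + 525\right) \left(- \frac{25}{9} + 296\right) = \left(525 + Y\right) \frac{2639}{9} = \frac{461825}{3} + \frac{2639 Y}{9}$)
$\frac{-4755715 + 3206135}{-706413 + q{\left(t{\left(22 \right)},991 \right)}} = \frac{-4755715 + 3206135}{-706413 + \left(\frac{461825}{3} + \frac{2639}{9} \cdot 991\right)} = - \frac{1549580}{-706413 + \left(\frac{461825}{3} + \frac{2615249}{9}\right)} = - \frac{1549580}{-706413 + \frac{4000724}{9}} = - \frac{1549580}{- \frac{2356993}{9}} = \left(-1549580\right) \left(- \frac{9}{2356993}\right) = \frac{13946220}{2356993}$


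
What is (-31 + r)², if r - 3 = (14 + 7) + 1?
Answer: 36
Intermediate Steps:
r = 25 (r = 3 + ((14 + 7) + 1) = 3 + (21 + 1) = 3 + 22 = 25)
(-31 + r)² = (-31 + 25)² = (-6)² = 36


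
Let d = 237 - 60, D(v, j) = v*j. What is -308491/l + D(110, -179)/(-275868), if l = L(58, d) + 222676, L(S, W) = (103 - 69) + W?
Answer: -40357075079/30743695458 ≈ -1.3127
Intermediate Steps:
D(v, j) = j*v
d = 177
L(S, W) = 34 + W
l = 222887 (l = (34 + 177) + 222676 = 211 + 222676 = 222887)
-308491/l + D(110, -179)/(-275868) = -308491/222887 - 179*110/(-275868) = -308491*1/222887 - 19690*(-1/275868) = -308491/222887 + 9845/137934 = -40357075079/30743695458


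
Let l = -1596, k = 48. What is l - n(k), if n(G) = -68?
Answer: -1528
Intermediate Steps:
l - n(k) = -1596 - 1*(-68) = -1596 + 68 = -1528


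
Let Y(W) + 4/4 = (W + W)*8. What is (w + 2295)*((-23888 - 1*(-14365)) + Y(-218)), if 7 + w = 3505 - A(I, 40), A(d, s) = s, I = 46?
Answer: -74858036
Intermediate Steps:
w = 3458 (w = -7 + (3505 - 1*40) = -7 + (3505 - 40) = -7 + 3465 = 3458)
Y(W) = -1 + 16*W (Y(W) = -1 + (W + W)*8 = -1 + (2*W)*8 = -1 + 16*W)
(w + 2295)*((-23888 - 1*(-14365)) + Y(-218)) = (3458 + 2295)*((-23888 - 1*(-14365)) + (-1 + 16*(-218))) = 5753*((-23888 + 14365) + (-1 - 3488)) = 5753*(-9523 - 3489) = 5753*(-13012) = -74858036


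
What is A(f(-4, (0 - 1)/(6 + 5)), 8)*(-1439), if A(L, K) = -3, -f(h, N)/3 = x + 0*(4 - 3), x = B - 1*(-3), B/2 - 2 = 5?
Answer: 4317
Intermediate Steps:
B = 14 (B = 4 + 2*5 = 4 + 10 = 14)
x = 17 (x = 14 - 1*(-3) = 14 + 3 = 17)
f(h, N) = -51 (f(h, N) = -3*(17 + 0*(4 - 3)) = -3*(17 + 0*1) = -3*(17 + 0) = -3*17 = -51)
A(f(-4, (0 - 1)/(6 + 5)), 8)*(-1439) = -3*(-1439) = 4317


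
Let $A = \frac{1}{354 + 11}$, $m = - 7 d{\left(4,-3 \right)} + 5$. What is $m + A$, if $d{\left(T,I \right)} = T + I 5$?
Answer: $\frac{29931}{365} \approx 82.003$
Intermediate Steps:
$d{\left(T,I \right)} = T + 5 I$
$m = 82$ ($m = - 7 \left(4 + 5 \left(-3\right)\right) + 5 = - 7 \left(4 - 15\right) + 5 = \left(-7\right) \left(-11\right) + 5 = 77 + 5 = 82$)
$A = \frac{1}{365} \approx 0.0027397$
$m + A = 82 + \frac{1}{365} = \frac{29931}{365}$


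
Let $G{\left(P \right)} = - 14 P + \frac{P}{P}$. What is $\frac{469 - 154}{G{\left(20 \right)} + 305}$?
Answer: $\frac{315}{26} \approx 12.115$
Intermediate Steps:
$G{\left(P \right)} = 1 - 14 P$ ($G{\left(P \right)} = - 14 P + 1 = 1 - 14 P$)
$\frac{469 - 154}{G{\left(20 \right)} + 305} = \frac{469 - 154}{\left(1 - 280\right) + 305} = \frac{315}{\left(1 - 280\right) + 305} = \frac{315}{-279 + 305} = \frac{315}{26}$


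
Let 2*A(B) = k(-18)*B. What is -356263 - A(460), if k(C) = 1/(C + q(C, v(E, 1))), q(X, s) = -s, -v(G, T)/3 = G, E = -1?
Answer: -7481293/21 ≈ -3.5625e+5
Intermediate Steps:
v(G, T) = -3*G
k(C) = 1/(-3 + C) (k(C) = 1/(C - (-3)*(-1)) = 1/(C - 1*3) = 1/(C - 3) = 1/(-3 + C))
A(B) = -B/42 (A(B) = (B/(-3 - 18))/2 = (B/(-21))/2 = (-B/21)/2 = -B/42)
-356263 - A(460) = -356263 - (-1)*460/42 = -356263 - 1*(-230/21) = -356263 + 230/21 = -7481293/21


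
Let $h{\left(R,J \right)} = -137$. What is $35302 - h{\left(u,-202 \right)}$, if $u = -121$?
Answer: $35439$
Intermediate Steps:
$35302 - h{\left(u,-202 \right)} = 35302 - -137 = 35302 + 137 = 35439$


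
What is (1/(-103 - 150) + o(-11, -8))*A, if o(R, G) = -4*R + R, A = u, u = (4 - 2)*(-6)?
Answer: -100176/253 ≈ -395.95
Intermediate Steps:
u = -12 (u = 2*(-6) = -12)
A = -12
o(R, G) = -3*R
(1/(-103 - 150) + o(-11, -8))*A = (1/(-103 - 150) - 3*(-11))*(-12) = (1/(-253) + 33)*(-12) = (-1/253 + 33)*(-12) = (8348/253)*(-12) = -100176/253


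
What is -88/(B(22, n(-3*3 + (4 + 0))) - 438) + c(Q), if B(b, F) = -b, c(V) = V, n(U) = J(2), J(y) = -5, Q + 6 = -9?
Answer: -1703/115 ≈ -14.809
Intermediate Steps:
Q = -15 (Q = -6 - 9 = -15)
n(U) = -5
-88/(B(22, n(-3*3 + (4 + 0))) - 438) + c(Q) = -88/(-1*22 - 438) - 15 = -88/(-22 - 438) - 15 = -88/(-460) - 15 = -88*(-1/460) - 15 = 22/115 - 15 = -1703/115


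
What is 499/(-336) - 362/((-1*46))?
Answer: 49339/7728 ≈ 6.3844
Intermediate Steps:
499/(-336) - 362/((-1*46)) = 499*(-1/336) - 362/(-46) = -499/336 - 362*(-1/46) = -499/336 + 181/23 = 49339/7728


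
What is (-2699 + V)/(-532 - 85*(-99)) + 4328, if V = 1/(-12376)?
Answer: 422206311799/97560008 ≈ 4327.7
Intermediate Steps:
V = -1/12376 ≈ -8.0802e-5
(-2699 + V)/(-532 - 85*(-99)) + 4328 = (-2699 - 1/12376)/(-532 - 85*(-99)) + 4328 = -33402825/(12376*(-532 + 8415)) + 4328 = -33402825/12376/7883 + 4328 = -33402825/12376*1/7883 + 4328 = -33402825/97560008 + 4328 = 422206311799/97560008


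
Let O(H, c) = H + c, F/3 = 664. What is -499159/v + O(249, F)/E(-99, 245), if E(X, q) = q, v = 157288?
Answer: 230188453/38535560 ≈ 5.9734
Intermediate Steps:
F = 1992 (F = 3*664 = 1992)
-499159/v + O(249, F)/E(-99, 245) = -499159/157288 + (249 + 1992)/245 = -499159*1/157288 + 2241*(1/245) = -499159/157288 + 2241/245 = 230188453/38535560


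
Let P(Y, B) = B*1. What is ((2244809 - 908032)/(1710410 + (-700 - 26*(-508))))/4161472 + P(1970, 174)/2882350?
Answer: 625705655923727/10333044625169212800 ≈ 6.0554e-5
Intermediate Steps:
P(Y, B) = B
((2244809 - 908032)/(1710410 + (-700 - 26*(-508))))/4161472 + P(1970, 174)/2882350 = ((2244809 - 908032)/(1710410 + (-700 - 26*(-508))))/4161472 + 174/2882350 = (1336777/(1710410 + (-700 + 13208)))*(1/4161472) + 174*(1/2882350) = (1336777/(1710410 + 12508))*(1/4161472) + 87/1441175 = (1336777/1722918)*(1/4161472) + 87/1441175 = 1336777/7169875015296 + 87/1441175 = 625705655923727/10333044625169212800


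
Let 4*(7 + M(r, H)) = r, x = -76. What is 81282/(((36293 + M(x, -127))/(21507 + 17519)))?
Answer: 1057370444/12089 ≈ 87466.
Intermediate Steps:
M(r, H) = -7 + r/4
81282/(((36293 + M(x, -127))/(21507 + 17519))) = 81282/(((36293 + (-7 + (¼)*(-76)))/(21507 + 17519))) = 81282/(((36293 + (-7 - 19))/39026)) = 81282/(((36293 - 26)*(1/39026))) = 81282/((36267*(1/39026))) = 81282/(36267/39026) = 81282*(39026/36267) = 1057370444/12089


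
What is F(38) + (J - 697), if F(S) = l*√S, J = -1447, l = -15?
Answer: -2144 - 15*√38 ≈ -2236.5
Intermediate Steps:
F(S) = -15*√S
F(38) + (J - 697) = -15*√38 + (-1447 - 697) = -15*√38 - 2144 = -2144 - 15*√38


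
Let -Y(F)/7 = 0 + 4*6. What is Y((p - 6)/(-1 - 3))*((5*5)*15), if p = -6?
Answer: -63000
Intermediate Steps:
Y(F) = -168 (Y(F) = -7*(0 + 4*6) = -7*(0 + 24) = -7*24 = -168)
Y((p - 6)/(-1 - 3))*((5*5)*15) = -168*5*5*15 = -4200*15 = -168*375 = -63000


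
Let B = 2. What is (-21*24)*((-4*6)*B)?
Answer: 24192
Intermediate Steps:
(-21*24)*((-4*6)*B) = (-21*24)*(-4*6*2) = -(-12096)*2 = -504*(-48) = 24192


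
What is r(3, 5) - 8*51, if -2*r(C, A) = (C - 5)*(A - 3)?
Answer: -406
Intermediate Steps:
r(C, A) = -(-5 + C)*(-3 + A)/2 (r(C, A) = -(C - 5)*(A - 3)/2 = -(-5 + C)*(-3 + A)/2)
r(3, 5) - 8*51 = (-15/2 + (3/2)*3 + (5/2)*5 - ½*5*3) - 8*51 = (-15/2 + 9/2 + 25/2 - 15/2) - 408 = 2 - 408 = -406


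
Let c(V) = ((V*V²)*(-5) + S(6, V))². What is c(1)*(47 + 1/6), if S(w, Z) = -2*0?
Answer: 7075/6 ≈ 1179.2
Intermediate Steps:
S(w, Z) = 0
c(V) = 25*V⁶ (c(V) = ((V*V²)*(-5) + 0)² = (V³*(-5) + 0)² = (-5*V³ + 0)² = (-5*V³)² = 25*V⁶)
c(1)*(47 + 1/6) = (25*1⁶)*(47 + 1/6) = (25*1)*(47 + ⅙) = 25*(283/6) = 7075/6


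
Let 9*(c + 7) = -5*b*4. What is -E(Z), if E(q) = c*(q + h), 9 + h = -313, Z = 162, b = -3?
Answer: -160/3 ≈ -53.333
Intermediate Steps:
h = -322 (h = -9 - 313 = -322)
c = -⅓ (c = -7 + (-5*(-3)*4)/9 = -7 + (15*4)/9 = -7 + (⅑)*60 = -7 + 20/3 = -⅓ ≈ -0.33333)
E(q) = 322/3 - q/3 (E(q) = -(q - 322)/3 = -(-322 + q)/3 = 322/3 - q/3)
-E(Z) = -(322/3 - ⅓*162) = -(322/3 - 54) = -1*160/3 = -160/3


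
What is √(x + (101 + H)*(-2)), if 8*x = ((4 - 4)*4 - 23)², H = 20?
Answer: I*√2814/4 ≈ 13.262*I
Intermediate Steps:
x = 529/8 (x = ((4 - 4)*4 - 23)²/8 = (0*4 - 23)²/8 = (0 - 23)²/8 = (⅛)*(-23)² = (⅛)*529 = 529/8 ≈ 66.125)
√(x + (101 + H)*(-2)) = √(529/8 + (101 + 20)*(-2)) = √(529/8 + 121*(-2)) = √(529/8 - 242) = √(-1407/8) = I*√2814/4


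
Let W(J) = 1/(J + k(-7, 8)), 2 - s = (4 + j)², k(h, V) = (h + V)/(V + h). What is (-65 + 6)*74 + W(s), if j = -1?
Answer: -26197/6 ≈ -4366.2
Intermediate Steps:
k(h, V) = 1 (k(h, V) = (V + h)/(V + h) = 1)
s = -7 (s = 2 - (4 - 1)² = 2 - 1*3² = 2 - 1*9 = 2 - 9 = -7)
W(J) = 1/(1 + J) (W(J) = 1/(J + 1) = 1/(1 + J))
(-65 + 6)*74 + W(s) = (-65 + 6)*74 + 1/(1 - 7) = -59*74 + 1/(-6) = -4366 - ⅙ = -26197/6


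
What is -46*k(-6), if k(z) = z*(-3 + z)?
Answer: -2484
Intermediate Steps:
-46*k(-6) = -(-276)*(-3 - 6) = -(-276)*(-9) = -46*54 = -2484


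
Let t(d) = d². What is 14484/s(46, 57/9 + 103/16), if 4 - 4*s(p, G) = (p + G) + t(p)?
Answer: -2780928/104197 ≈ -26.689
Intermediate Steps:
s(p, G) = 1 - G/4 - p/4 - p²/4 (s(p, G) = 1 - ((p + G) + p²)/4 = 1 - ((G + p) + p²)/4 = 1 - (G + p + p²)/4 = 1 + (-G/4 - p/4 - p²/4) = 1 - G/4 - p/4 - p²/4)
14484/s(46, 57/9 + 103/16) = 14484/(1 - (57/9 + 103/16)/4 - ¼*46 - ¼*46²) = 14484/(1 - (57*(⅑) + 103*(1/16))/4 - 23/2 - ¼*2116) = 14484/(1 - (19/3 + 103/16)/4 - 23/2 - 529) = 14484/(1 - ¼*613/48 - 23/2 - 529) = 14484/(1 - 613/192 - 23/2 - 529) = 14484/(-104197/192) = 14484*(-192/104197) = -2780928/104197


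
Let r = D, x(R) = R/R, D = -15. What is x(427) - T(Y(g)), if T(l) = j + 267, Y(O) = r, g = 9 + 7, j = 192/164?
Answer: -10954/41 ≈ -267.17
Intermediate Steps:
j = 48/41 (j = 192*(1/164) = 48/41 ≈ 1.1707)
g = 16
x(R) = 1
r = -15
Y(O) = -15
T(l) = 10995/41 (T(l) = 48/41 + 267 = 10995/41)
x(427) - T(Y(g)) = 1 - 1*10995/41 = 1 - 10995/41 = -10954/41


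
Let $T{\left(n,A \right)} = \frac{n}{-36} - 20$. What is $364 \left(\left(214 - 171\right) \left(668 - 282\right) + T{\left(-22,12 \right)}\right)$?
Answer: $\frac{54311530}{9} \approx 6.0346 \cdot 10^{6}$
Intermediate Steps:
$T{\left(n,A \right)} = -20 - \frac{n}{36}$ ($T{\left(n,A \right)} = - \frac{n}{36} - 20 = -20 - \frac{n}{36}$)
$364 \left(\left(214 - 171\right) \left(668 - 282\right) + T{\left(-22,12 \right)}\right) = 364 \left(\left(214 - 171\right) \left(668 - 282\right) - \frac{349}{18}\right) = 364 \left(43 \cdot 386 + \left(-20 + \frac{11}{18}\right)\right) = 364 \left(16598 - \frac{349}{18}\right) = 364 \cdot \frac{298415}{18} = \frac{54311530}{9}$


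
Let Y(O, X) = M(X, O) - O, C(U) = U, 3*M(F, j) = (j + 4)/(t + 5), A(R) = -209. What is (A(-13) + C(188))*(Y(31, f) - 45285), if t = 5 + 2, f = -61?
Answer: 11419387/12 ≈ 9.5162e+5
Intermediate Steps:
t = 7
M(F, j) = ⅑ + j/36 (M(F, j) = ((j + 4)/(7 + 5))/3 = ((4 + j)/12)/3 = ((4 + j)*(1/12))/3 = (⅓ + j/12)/3 = ⅑ + j/36)
Y(O, X) = ⅑ - 35*O/36 (Y(O, X) = (⅑ + O/36) - O = ⅑ - 35*O/36)
(A(-13) + C(188))*(Y(31, f) - 45285) = (-209 + 188)*((⅑ - 35/36*31) - 45285) = -21*((⅑ - 1085/36) - 45285) = -21*(-1081/36 - 45285) = -21*(-1631341/36) = 11419387/12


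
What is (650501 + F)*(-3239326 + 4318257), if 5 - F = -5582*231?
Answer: 2093070035588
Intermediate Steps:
F = 1289447 (F = 5 - (-5582)*231 = 5 - 1*(-1289442) = 5 + 1289442 = 1289447)
(650501 + F)*(-3239326 + 4318257) = (650501 + 1289447)*(-3239326 + 4318257) = 1939948*1078931 = 2093070035588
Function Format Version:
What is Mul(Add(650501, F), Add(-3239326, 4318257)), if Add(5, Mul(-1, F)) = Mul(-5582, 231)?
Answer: 2093070035588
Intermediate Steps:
F = 1289447 (F = Add(5, Mul(-1, Mul(-5582, 231))) = Add(5, Mul(-1, -1289442)) = Add(5, 1289442) = 1289447)
Mul(Add(650501, F), Add(-3239326, 4318257)) = Mul(Add(650501, 1289447), Add(-3239326, 4318257)) = Mul(1939948, 1078931) = 2093070035588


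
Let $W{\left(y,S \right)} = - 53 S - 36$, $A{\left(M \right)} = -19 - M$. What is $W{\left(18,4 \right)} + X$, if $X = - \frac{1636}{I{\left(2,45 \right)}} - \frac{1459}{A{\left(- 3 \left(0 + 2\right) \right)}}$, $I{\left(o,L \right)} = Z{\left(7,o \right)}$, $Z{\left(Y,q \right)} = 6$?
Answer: $- \frac{15929}{39} \approx -408.44$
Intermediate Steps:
$I{\left(o,L \right)} = 6$
$W{\left(y,S \right)} = -36 - 53 S$
$X = - \frac{6257}{39}$ ($X = - \frac{1636}{6} - \frac{1459}{-19 - - 3 \left(0 + 2\right)} = \left(-1636\right) \frac{1}{6} - \frac{1459}{-19 - \left(-3\right) 2} = - \frac{818}{3} - \frac{1459}{-19 - -6} = - \frac{818}{3} - \frac{1459}{-19 + 6} = - \frac{818}{3} - \frac{1459}{-13} = - \frac{818}{3} - - \frac{1459}{13} = - \frac{818}{3} + \frac{1459}{13} = - \frac{6257}{39} \approx -160.44$)
$W{\left(18,4 \right)} + X = \left(-36 - 212\right) - \frac{6257}{39} = -248 - \frac{6257}{39} = - \frac{15929}{39}$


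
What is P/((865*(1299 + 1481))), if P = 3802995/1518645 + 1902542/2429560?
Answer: 404296347593/295749175162238000 ≈ 1.3670e-6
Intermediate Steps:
P = 404296347593/122987971540 (P = 3802995*(1/1518645) + 1902542*(1/2429560) = 253533/101243 + 951271/1214780 = 404296347593/122987971540 ≈ 3.2873)
P/((865*(1299 + 1481))) = 404296347593/(122987971540*((865*(1299 + 1481)))) = 404296347593/(122987971540*((865*2780))) = (404296347593/122987971540)/2404700 = (404296347593/122987971540)*(1/2404700) = 404296347593/295749175162238000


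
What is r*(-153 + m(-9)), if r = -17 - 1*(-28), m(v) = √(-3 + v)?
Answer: -1683 + 22*I*√3 ≈ -1683.0 + 38.105*I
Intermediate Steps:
r = 11 (r = -17 + 28 = 11)
r*(-153 + m(-9)) = 11*(-153 + √(-3 - 9)) = 11*(-153 + √(-12)) = 11*(-153 + 2*I*√3) = -1683 + 22*I*√3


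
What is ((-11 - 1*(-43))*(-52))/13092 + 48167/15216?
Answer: 16813415/5533552 ≈ 3.0384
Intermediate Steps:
((-11 - 1*(-43))*(-52))/13092 + 48167/15216 = ((-11 + 43)*(-52))*(1/13092) + 48167*(1/15216) = (32*(-52))*(1/13092) + 48167/15216 = -1664*1/13092 + 48167/15216 = -416/3273 + 48167/15216 = 16813415/5533552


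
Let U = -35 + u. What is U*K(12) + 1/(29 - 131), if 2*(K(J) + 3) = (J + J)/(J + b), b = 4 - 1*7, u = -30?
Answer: 3683/34 ≈ 108.32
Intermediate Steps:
U = -65 (U = -35 - 30 = -65)
b = -3 (b = 4 - 7 = -3)
K(J) = -3 + J/(-3 + J) (K(J) = -3 + ((J + J)/(J - 3))/2 = -3 + ((2*J)/(-3 + J))/2 = -3 + (2*J/(-3 + J))/2 = -3 + J/(-3 + J))
U*K(12) + 1/(29 - 131) = -65*(9 - 2*12)/(-3 + 12) + 1/(29 - 131) = -65*(9 - 24)/9 + 1/(-102) = -65*(-15)/9 - 1/102 = -65*(-5/3) - 1/102 = 325/3 - 1/102 = 3683/34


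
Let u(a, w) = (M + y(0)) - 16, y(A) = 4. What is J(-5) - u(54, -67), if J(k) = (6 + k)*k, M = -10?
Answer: 17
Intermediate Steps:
u(a, w) = -22 (u(a, w) = (-10 + 4) - 16 = -6 - 16 = -22)
J(k) = k*(6 + k)
J(-5) - u(54, -67) = -5*(6 - 5) - 1*(-22) = -5*1 + 22 = -5 + 22 = 17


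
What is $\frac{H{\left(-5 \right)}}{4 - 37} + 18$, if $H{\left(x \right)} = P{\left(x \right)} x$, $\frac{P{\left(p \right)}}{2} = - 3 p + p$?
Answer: $\frac{694}{33} \approx 21.03$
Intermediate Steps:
$P{\left(p \right)} = - 4 p$ ($P{\left(p \right)} = 2 \left(- 3 p + p\right) = 2 \left(- 2 p\right) = - 4 p$)
$H{\left(x \right)} = - 4 x^{2}$ ($H{\left(x \right)} = - 4 x x = - 4 x^{2}$)
$\frac{H{\left(-5 \right)}}{4 - 37} + 18 = \frac{\left(-4\right) \left(-5\right)^{2}}{4 - 37} + 18 = \frac{\left(-4\right) 25}{-33} + 18 = \left(- \frac{1}{33}\right) \left(-100\right) + 18 = \frac{100}{33} + 18 = \frac{694}{33}$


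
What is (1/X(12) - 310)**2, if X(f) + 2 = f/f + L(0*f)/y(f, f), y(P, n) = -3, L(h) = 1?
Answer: 1545049/16 ≈ 96566.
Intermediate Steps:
X(f) = -4/3 (X(f) = -2 + (f/f + 1/(-3)) = -2 + (1 + 1*(-1/3)) = -2 + (1 - 1/3) = -2 + 2/3 = -4/3)
(1/X(12) - 310)**2 = (1/(-4/3) - 310)**2 = (-3/4 - 310)**2 = (-1243/4)**2 = 1545049/16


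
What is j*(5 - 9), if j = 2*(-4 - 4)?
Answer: 64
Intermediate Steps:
j = -16 (j = 2*(-8) = -16)
j*(5 - 9) = -16*(5 - 9) = -16*(-4) = 64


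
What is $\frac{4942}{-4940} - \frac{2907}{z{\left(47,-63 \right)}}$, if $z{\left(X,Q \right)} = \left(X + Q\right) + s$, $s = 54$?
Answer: $- \frac{95713}{1235} \approx -77.5$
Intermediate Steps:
$z{\left(X,Q \right)} = 54 + Q + X$ ($z{\left(X,Q \right)} = \left(X + Q\right) + 54 = \left(Q + X\right) + 54 = 54 + Q + X$)
$\frac{4942}{-4940} - \frac{2907}{z{\left(47,-63 \right)}} = \frac{4942}{-4940} - \frac{2907}{54 - 63 + 47} = 4942 \left(- \frac{1}{4940}\right) - \frac{2907}{38} = - \frac{2471}{2470} - \frac{153}{2} = - \frac{95713}{1235}$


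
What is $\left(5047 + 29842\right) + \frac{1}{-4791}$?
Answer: $\frac{167153198}{4791} \approx 34889.0$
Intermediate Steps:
$\left(5047 + 29842\right) + \frac{1}{-4791} = 34889 - \frac{1}{4791} = \frac{167153198}{4791}$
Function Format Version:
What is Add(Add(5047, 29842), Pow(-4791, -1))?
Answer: Rational(167153198, 4791) ≈ 34889.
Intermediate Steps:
Add(Add(5047, 29842), Pow(-4791, -1)) = Add(34889, Rational(-1, 4791)) = Rational(167153198, 4791)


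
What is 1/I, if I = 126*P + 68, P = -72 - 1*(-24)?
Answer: -1/5980 ≈ -0.00016722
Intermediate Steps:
P = -48 (P = -72 + 24 = -48)
I = -5980 (I = 126*(-48) + 68 = -6048 + 68 = -5980)
1/I = 1/(-5980) = -1/5980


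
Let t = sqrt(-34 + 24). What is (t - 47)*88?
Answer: -4136 + 88*I*sqrt(10) ≈ -4136.0 + 278.28*I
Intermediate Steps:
t = I*sqrt(10) (t = sqrt(-10) = I*sqrt(10) ≈ 3.1623*I)
(t - 47)*88 = (I*sqrt(10) - 47)*88 = (-47 + I*sqrt(10))*88 = -4136 + 88*I*sqrt(10)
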